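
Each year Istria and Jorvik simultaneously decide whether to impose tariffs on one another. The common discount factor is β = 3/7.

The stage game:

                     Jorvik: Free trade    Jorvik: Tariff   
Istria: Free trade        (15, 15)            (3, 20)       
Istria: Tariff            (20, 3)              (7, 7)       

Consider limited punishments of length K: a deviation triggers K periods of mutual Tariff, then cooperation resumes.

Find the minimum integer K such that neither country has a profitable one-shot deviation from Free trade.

3

No profitable deviation requires (15−7)(β+…+β^K) ≥ 20−15, i.e. β+…+β^K ≥ 5/8 ≈ 0.6250.
With β = 3/7, the partial sums are K=1: 0.4286, K=2: 0.6122, K=3: 0.6910.
K = 3 is the first length at which the sum reaches 0.6250.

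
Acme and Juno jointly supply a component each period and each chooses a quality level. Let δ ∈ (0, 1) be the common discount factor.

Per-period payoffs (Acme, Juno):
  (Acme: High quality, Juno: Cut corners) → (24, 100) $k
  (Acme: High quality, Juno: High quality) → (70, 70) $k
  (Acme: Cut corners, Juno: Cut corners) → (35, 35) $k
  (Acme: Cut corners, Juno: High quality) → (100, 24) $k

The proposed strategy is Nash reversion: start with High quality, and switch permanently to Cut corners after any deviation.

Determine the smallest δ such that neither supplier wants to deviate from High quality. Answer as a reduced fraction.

6/13

One-period gain from deviating is 100 − 70 = 30. The loss is 70 − 35 = 35 in every subsequent period, with present value 35·δ/(1−δ).
Deviation is unprofitable when 35·δ/(1−δ) ≥ 30, i.e. δ/(1−δ) ≥ 6/7.
Equivalently δ ≥ 30/(30+35) = 6/13.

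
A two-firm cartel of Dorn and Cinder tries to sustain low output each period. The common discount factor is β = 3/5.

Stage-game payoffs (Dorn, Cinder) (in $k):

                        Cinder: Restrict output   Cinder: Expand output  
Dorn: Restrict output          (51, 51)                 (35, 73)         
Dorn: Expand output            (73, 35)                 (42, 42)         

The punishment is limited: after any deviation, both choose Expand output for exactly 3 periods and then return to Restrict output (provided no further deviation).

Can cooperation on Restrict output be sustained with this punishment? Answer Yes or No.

No

Comparing payoff streams over the 4 periods until play realigns: cooperate → 51(1+β+…+β^3); deviate → 73 + 42(β+…+β^3).
Cooperation is sustained iff (51−42)(β+…+β^3) ≥ 73−51.
β+…+β^3 = 3/5·(1−(3/5)^3)/(1−3/5) = 1.1760, and (73−51)/(51−42) = 2.4444.
1.1760 < 2.4444, so cooperation is not sustainable.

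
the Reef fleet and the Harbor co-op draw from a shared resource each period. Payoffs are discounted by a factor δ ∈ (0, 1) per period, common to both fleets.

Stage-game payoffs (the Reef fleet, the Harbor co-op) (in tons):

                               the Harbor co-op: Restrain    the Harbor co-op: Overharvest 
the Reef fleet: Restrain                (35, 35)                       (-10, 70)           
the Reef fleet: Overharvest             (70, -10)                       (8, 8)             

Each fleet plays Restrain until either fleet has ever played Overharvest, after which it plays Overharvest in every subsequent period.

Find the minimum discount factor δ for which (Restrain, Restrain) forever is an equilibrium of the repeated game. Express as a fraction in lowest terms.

Under grim trigger the critical discount factor is (T−C)/(T−P) with T = 70, C = 35, P = 8.
δ* = (70−35)/(70−8) = 35/62.

35/62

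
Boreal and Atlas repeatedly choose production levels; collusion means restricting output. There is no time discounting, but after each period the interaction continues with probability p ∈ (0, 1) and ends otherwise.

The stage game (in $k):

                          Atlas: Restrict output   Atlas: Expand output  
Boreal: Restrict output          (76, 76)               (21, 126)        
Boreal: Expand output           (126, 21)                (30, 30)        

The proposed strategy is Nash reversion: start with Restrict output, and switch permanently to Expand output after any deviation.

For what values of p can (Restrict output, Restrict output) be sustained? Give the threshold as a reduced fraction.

Expected cooperation value is 76 + p·76 + p²·76 + … = 76/(1−p); deviation gives 126 + p·30/(1−p).
76 ≥ 126(1−p) + 30p ⇒ 96p ≥ 50 ⇒ p ≥ 50/96 = 25/48.

25/48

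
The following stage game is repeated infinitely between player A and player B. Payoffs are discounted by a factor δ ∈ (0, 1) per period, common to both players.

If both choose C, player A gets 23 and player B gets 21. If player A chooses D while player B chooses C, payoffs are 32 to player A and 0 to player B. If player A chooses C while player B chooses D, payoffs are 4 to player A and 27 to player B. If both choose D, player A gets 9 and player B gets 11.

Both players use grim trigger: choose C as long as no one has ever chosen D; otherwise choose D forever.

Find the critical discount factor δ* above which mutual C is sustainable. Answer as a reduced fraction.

9/23

player A: cooperation gives 23 each period; deviation gives 32 once then 9 forever.
  23/(1−δ) ≥ 32 + 9δ/(1−δ) ⇒ δ ≥ 9/23.
player B: cooperation gives 21 each period; deviation gives 27 once then 11 forever.
  δ ≥ 6/16 = 3/8.
Both must hold, so the binding constraint is player A's: δ ≥ 9/23.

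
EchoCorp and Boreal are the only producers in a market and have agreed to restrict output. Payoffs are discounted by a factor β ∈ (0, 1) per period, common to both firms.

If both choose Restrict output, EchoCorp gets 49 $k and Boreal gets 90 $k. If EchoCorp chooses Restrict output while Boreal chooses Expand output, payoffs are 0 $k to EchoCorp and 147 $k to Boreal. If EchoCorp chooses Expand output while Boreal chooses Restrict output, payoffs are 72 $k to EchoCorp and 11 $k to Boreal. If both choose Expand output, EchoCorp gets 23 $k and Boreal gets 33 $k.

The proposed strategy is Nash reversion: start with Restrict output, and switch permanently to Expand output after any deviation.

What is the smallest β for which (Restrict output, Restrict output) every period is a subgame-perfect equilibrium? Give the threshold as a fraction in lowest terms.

1/2

EchoCorp: cooperation gives 49 each period; deviation gives 72 once then 23 forever.
  49/(1−β) ≥ 72 + 23β/(1−β) ⇒ β ≥ 23/49.
Boreal: cooperation gives 90 each period; deviation gives 147 once then 33 forever.
  β ≥ 57/114 = 1/2.
Both must hold, so the binding constraint is Boreal's: β ≥ 1/2.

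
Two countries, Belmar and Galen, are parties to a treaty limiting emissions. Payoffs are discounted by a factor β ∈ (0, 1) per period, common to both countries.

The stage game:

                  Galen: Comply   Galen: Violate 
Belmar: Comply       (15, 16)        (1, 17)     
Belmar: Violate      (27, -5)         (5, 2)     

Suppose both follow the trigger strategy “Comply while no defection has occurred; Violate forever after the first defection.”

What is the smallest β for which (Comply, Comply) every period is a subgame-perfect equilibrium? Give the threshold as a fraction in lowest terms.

Belmar: cooperation gives 15 each period; deviation gives 27 once then 5 forever.
  15/(1−β) ≥ 27 + 5β/(1−β) ⇒ β ≥ 12/22 = 6/11.
Galen: cooperation gives 16 each period; deviation gives 17 once then 2 forever.
  β ≥ 1/15.
Both must hold, so the binding constraint is Belmar's: β ≥ 6/11.

6/11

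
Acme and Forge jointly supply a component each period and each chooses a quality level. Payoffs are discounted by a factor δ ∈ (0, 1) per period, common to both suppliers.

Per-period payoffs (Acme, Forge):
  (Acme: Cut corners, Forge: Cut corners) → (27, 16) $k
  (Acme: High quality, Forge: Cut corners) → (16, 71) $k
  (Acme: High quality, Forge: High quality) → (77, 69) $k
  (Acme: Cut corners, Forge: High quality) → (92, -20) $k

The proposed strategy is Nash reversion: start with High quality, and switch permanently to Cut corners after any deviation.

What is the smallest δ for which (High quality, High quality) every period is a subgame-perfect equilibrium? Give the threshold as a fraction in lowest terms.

Acme's threshold: (92−77)/(92−27) = 3/13.
Forge's threshold: (71−69)/(71−16) = 2/55.
3/13 > 2/55, so Acme binds and δ* = 3/13.

3/13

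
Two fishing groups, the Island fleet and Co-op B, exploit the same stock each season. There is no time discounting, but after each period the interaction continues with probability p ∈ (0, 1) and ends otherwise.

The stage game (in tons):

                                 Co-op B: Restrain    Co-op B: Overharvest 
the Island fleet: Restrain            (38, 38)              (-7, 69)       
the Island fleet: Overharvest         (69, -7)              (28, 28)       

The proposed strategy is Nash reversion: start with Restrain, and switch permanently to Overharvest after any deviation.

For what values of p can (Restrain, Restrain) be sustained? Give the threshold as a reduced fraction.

31/41

With no time discounting, the continuation probability p plays the role of the discount factor.
Grim-trigger IC: 38/(1−p) ≥ 69 + 28p/(1−p) ⇒ p ≥ (69−38)/(69−28) = 31/41.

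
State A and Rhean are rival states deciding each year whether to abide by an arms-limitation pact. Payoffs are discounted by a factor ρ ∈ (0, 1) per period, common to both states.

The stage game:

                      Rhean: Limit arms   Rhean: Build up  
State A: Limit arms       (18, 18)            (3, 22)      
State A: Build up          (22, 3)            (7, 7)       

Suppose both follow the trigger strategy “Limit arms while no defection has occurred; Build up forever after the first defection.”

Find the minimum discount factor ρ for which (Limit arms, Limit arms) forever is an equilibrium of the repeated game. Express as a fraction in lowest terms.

Under grim trigger the critical discount factor is (T−C)/(T−P) with T = 22, C = 18, P = 7.
ρ* = (22−18)/(22−7) = 4/15.

4/15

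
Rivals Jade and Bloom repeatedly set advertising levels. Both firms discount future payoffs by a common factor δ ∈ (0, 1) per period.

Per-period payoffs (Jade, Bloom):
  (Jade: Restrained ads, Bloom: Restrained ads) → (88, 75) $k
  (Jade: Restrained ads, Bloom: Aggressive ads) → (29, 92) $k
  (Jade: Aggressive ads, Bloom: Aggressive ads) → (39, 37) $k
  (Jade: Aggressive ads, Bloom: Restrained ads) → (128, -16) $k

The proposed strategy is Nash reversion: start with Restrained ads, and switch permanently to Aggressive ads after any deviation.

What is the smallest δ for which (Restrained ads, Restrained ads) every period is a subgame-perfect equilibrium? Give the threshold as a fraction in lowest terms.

Jade's threshold: (128−88)/(128−39) = 40/89.
Bloom's threshold: (92−75)/(92−37) = 17/55.
40/89 > 17/55, so Jade binds and δ* = 40/89.

40/89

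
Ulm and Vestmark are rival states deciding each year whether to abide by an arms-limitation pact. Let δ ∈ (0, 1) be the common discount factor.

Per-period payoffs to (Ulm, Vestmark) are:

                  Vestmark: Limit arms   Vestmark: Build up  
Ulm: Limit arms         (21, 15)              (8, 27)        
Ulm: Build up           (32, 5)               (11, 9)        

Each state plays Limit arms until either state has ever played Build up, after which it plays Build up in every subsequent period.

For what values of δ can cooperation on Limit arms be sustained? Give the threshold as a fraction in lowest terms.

2/3

For Ulm: deviation gain 32−21 = 11, per-period punishment loss 21−11 = 10. IC gives δ ≥ 11/21.
For Vestmark: gain 12, loss 6 per period, so δ ≥ 12/18 = 2/3.
The tighter constraint is Vestmark's, so cooperation needs δ ≥ 2/3.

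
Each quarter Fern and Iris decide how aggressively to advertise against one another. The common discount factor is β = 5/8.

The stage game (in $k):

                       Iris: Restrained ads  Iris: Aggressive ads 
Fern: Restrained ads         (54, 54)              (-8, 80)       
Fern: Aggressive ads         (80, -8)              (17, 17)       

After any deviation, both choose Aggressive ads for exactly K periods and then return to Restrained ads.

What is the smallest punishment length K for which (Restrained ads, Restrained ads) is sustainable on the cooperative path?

2

Need Σ_{k=1}^{K} β^k ≥ (80−54)/(54−17) = 0.7027 at β = 5/8.
At K = 1 the sum is 0.6250 < 0.7027; at K = 2 it is 1.0156 ≥ 0.7027.
So the minimum punishment length is K = 2.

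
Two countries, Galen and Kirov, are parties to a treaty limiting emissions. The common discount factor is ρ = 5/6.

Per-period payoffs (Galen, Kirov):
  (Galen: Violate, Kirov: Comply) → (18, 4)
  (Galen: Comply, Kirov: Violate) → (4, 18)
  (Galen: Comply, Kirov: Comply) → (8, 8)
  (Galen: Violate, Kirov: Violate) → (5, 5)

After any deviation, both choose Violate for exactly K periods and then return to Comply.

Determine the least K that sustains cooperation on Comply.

7

Need Σ_{k=1}^{K} ρ^k ≥ (18−8)/(8−5) = 3.3333 at ρ = 5/6.
At K = 6 the sum is 3.3255 < 3.3333; at K = 7 it is 3.6046 ≥ 3.3333.
So the minimum punishment length is K = 7.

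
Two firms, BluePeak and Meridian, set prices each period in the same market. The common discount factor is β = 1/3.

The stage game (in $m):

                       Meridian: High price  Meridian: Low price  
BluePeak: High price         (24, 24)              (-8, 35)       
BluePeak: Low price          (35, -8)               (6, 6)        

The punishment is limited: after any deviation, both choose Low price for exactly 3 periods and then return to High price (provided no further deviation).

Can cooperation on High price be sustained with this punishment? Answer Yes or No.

Comparing payoff streams over the 4 periods until play realigns: cooperate → 24(1+β+…+β^3); deviate → 35 + 6(β+…+β^3).
Cooperation is sustained iff (24−6)(β+…+β^3) ≥ 35−24.
β+…+β^3 = 1/3·(1−(1/3)^3)/(1−1/3) = 0.4815, and (35−24)/(24−6) = 0.6111.
0.4815 < 0.6111, so cooperation is not sustainable.

No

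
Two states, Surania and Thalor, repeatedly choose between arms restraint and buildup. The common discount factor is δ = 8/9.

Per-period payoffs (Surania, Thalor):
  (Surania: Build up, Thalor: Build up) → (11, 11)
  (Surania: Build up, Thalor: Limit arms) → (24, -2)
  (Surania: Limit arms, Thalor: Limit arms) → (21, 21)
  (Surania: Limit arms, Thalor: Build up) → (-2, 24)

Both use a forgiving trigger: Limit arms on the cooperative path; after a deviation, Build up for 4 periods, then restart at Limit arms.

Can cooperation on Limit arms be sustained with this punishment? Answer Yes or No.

Yes

A one-shot deviation gives 24 now, then 11 for 4 periods, then back to 21.
Gain from deviating: (24−21) today; loss: (21−11) in each of the next 4 periods.
No-deviation condition: (21−11)(δ+…+δ^4) ≥ 24−21, i.e. δ+…+δ^4 ≥ 3/10.
At δ = 8/9: δ+…+δ^4 = 3.0056 ≥ 0.3000.
So cooperation is sustainable.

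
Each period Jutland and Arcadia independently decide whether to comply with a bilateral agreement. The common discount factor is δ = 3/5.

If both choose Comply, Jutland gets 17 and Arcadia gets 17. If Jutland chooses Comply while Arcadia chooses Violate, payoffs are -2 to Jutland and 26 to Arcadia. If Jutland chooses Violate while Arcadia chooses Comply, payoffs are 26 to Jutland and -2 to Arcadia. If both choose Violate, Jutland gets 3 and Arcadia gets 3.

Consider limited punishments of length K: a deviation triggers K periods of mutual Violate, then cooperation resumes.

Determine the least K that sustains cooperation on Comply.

2

Need Σ_{k=1}^{K} δ^k ≥ (26−17)/(17−3) = 0.6429 at δ = 3/5.
At K = 1 the sum is 0.6000 < 0.6429; at K = 2 it is 0.9600 ≥ 0.6429.
So the minimum punishment length is K = 2.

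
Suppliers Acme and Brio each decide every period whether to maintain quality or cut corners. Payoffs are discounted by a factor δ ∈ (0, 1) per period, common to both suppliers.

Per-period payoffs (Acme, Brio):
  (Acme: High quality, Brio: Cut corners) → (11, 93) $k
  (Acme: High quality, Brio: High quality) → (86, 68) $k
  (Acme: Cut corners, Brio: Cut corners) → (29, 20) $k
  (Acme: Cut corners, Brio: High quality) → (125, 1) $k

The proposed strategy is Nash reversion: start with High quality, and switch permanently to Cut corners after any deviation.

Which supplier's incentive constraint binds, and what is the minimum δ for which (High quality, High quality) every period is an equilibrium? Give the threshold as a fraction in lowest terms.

Acme: cooperation gives 86 each period; deviation gives 125 once then 29 forever.
  86/(1−δ) ≥ 125 + 29δ/(1−δ) ⇒ δ ≥ 39/96 = 13/32.
Brio: cooperation gives 68 each period; deviation gives 93 once then 20 forever.
  δ ≥ 25/73.
Both must hold, so the binding constraint is Acme's: δ ≥ 13/32.

Acme; δ ≥ 13/32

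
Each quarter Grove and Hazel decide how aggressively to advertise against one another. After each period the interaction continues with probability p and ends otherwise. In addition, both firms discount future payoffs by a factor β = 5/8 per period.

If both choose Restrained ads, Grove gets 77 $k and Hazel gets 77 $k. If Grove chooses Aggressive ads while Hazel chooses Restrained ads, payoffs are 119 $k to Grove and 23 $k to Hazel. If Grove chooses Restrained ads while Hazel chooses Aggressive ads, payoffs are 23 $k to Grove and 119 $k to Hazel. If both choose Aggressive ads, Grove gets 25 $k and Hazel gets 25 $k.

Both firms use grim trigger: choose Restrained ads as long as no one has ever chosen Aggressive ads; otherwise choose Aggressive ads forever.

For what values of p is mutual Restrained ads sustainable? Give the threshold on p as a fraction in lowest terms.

168/235

Expected continuation weight on next period's payoff is β·p = 5/8·p, which plays the role of the discount factor.
Cooperation requires 5/8·p ≥ (119−77)/(119−25) = 21/47, hence p ≥ 168/235.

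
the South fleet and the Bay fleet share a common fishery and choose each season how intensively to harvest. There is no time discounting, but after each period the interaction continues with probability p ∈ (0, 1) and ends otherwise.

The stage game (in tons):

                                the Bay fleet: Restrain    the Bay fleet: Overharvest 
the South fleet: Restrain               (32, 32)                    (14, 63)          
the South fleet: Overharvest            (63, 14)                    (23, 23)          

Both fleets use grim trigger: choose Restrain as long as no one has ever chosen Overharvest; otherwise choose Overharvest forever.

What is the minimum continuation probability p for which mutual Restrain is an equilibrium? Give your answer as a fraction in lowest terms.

With no time discounting, the continuation probability p plays the role of the discount factor.
Grim-trigger IC: 32/(1−p) ≥ 63 + 23p/(1−p) ⇒ p ≥ (63−32)/(63−23) = 31/40.

31/40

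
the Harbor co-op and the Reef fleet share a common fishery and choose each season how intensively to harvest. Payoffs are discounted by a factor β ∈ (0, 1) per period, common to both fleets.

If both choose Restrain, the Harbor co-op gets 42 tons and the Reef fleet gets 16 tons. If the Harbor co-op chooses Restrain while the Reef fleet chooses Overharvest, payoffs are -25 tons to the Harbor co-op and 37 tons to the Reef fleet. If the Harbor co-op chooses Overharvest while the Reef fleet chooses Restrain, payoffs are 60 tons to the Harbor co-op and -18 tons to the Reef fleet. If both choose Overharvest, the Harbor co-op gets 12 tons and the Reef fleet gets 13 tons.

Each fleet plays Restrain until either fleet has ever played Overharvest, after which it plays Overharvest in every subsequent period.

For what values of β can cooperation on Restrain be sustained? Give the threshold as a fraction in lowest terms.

For the Harbor co-op: deviation gain 60−42 = 18, per-period punishment loss 42−12 = 30. IC gives β ≥ 18/48 = 3/8.
For the Reef fleet: gain 21, loss 3 per period, so β ≥ 21/24 = 7/8.
The tighter constraint is the Reef fleet's, so cooperation needs β ≥ 7/8.

7/8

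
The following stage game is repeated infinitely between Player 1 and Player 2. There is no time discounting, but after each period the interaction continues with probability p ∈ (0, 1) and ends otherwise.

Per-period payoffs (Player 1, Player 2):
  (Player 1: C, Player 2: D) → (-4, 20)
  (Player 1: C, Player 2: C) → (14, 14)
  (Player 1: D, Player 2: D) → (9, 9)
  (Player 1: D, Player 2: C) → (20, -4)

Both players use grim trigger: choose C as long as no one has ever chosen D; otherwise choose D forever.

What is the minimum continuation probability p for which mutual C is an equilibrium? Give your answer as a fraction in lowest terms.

6/11

With no time discounting, the continuation probability p plays the role of the discount factor.
Grim-trigger IC: 14/(1−p) ≥ 20 + 9p/(1−p) ⇒ p ≥ (20−14)/(20−9) = 6/11.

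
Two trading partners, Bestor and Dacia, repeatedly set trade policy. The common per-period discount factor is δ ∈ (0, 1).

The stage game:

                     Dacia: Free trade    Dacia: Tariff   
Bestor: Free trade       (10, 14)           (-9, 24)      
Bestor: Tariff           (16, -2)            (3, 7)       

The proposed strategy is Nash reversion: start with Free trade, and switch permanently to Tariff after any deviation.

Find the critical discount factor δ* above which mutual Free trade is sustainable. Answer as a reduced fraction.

10/17

For Bestor: deviation gain 16−10 = 6, per-period punishment loss 10−3 = 7. IC gives δ ≥ 6/13.
For Dacia: gain 10, loss 7 per period, so δ ≥ 10/17.
The tighter constraint is Dacia's, so cooperation needs δ ≥ 10/17.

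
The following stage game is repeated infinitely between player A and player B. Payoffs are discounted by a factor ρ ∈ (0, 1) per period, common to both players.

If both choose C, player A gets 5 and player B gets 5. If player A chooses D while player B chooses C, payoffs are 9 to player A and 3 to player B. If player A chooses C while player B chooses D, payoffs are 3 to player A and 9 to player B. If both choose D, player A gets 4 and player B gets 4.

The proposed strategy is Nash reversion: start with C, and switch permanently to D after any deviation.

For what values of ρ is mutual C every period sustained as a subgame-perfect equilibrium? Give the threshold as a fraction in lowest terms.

4/5

Cooperation forever yields 5 each period: 5/(1−ρ).
Deviating yields 9 once, then 4 forever: 9 + 4ρ/(1−ρ).
No profitable deviation requires 5/(1−ρ) ≥ 9 + 4ρ/(1−ρ).
Multiplying by (1−ρ): 5 ≥ 9(1−ρ) + 4ρ = 9 − 5ρ.
So 5ρ ≥ 4, i.e. ρ ≥ 4/5.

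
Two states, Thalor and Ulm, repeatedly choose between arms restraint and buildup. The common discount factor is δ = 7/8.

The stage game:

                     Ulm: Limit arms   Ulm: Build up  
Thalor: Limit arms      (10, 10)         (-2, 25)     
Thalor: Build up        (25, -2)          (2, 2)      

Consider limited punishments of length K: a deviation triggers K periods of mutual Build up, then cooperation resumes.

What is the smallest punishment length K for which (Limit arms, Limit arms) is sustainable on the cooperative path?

3

Need Σ_{k=1}^{K} δ^k ≥ (25−10)/(10−2) = 1.8750 at δ = 7/8.
At K = 2 the sum is 1.6406 < 1.8750; at K = 3 it is 2.3105 ≥ 1.8750.
So the minimum punishment length is K = 3.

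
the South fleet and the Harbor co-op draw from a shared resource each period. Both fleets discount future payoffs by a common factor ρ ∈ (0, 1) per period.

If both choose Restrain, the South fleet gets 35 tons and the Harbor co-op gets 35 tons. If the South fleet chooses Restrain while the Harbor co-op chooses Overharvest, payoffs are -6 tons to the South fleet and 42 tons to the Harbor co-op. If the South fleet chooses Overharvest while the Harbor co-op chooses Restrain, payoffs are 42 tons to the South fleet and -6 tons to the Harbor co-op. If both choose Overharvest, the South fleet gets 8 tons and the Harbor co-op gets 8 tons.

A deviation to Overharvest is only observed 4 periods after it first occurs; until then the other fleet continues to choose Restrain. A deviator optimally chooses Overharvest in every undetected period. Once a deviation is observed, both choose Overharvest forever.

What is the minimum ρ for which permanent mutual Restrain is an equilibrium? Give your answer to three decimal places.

Deviating for the 4 undetected periods gains 42−35 = 7 per period over cooperation, then loses 35−8 = 27 per period forever once punishment starts.
Gain: 7(1 + ρ + … + ρ^3); loss: 27·ρ^4/(1−ρ).
No profitable deviation ⇔ 7(1−ρ^4) ≤ 27·ρ^4, i.e. ρ^4 ≥ 7/(7+27) = 7/34.
Hence ρ ≥ (7/34)^(1/4) ≈ 0.674.

0.674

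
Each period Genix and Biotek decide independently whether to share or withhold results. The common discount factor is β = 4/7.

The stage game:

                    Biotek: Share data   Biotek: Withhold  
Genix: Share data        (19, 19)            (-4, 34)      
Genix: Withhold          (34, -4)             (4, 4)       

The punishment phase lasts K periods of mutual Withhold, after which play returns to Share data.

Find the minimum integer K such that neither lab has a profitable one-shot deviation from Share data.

Need Σ_{k=1}^{K} β^k ≥ (34−19)/(19−4) = 1.0000 at β = 4/7.
At K = 2 the sum is 0.8980 < 1.0000; at K = 3 it is 1.0845 ≥ 1.0000.
So the minimum punishment length is K = 3.

3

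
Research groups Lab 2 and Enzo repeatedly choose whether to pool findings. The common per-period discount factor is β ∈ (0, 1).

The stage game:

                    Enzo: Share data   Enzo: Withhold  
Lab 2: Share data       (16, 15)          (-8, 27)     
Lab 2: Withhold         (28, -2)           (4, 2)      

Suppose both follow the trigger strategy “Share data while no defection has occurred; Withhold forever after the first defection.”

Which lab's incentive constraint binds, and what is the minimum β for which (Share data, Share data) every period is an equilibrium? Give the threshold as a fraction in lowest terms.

Lab 2: cooperation gives 16 each period; deviation gives 28 once then 4 forever.
  16/(1−β) ≥ 28 + 4β/(1−β) ⇒ β ≥ 12/24 = 1/2.
Enzo: cooperation gives 15 each period; deviation gives 27 once then 2 forever.
  β ≥ 12/25.
Both must hold, so the binding constraint is Lab 2's: β ≥ 1/2.

Lab 2; β ≥ 1/2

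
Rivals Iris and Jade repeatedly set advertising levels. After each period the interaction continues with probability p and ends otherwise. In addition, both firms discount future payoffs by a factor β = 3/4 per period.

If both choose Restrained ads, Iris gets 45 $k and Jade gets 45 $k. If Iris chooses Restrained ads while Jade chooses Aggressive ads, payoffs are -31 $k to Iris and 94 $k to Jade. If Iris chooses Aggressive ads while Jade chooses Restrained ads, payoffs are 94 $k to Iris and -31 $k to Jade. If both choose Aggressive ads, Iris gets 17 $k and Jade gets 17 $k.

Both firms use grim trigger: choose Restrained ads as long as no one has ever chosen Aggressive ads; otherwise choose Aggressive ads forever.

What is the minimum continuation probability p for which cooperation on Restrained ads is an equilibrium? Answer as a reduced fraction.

Expected continuation weight on next period's payoff is β·p = 3/4·p, which plays the role of the discount factor.
Cooperation requires 3/4·p ≥ (94−45)/(94−17) = 7/11, hence p ≥ 28/33.

28/33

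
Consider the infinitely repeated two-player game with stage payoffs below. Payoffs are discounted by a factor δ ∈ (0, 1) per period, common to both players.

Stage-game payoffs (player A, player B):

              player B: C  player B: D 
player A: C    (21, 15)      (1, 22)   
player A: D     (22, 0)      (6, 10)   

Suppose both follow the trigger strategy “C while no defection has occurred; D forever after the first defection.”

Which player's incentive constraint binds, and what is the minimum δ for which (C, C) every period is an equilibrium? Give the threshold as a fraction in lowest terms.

For player A: deviation gain 22−21 = 1, per-period punishment loss 21−6 = 15. IC gives δ ≥ 1/16.
For player B: gain 7, loss 5 per period, so δ ≥ 7/12.
The tighter constraint is player B's, so cooperation needs δ ≥ 7/12.

player B; δ ≥ 7/12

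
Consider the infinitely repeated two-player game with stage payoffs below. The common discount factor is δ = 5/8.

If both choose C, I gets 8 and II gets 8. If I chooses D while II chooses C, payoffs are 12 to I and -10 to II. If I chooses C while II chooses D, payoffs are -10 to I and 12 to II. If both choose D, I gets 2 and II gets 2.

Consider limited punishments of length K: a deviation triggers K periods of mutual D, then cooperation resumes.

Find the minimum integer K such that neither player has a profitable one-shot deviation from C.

2

Need Σ_{k=1}^{K} δ^k ≥ (12−8)/(8−2) = 0.6667 at δ = 5/8.
At K = 1 the sum is 0.6250 < 0.6667; at K = 2 it is 1.0156 ≥ 0.6667.
So the minimum punishment length is K = 2.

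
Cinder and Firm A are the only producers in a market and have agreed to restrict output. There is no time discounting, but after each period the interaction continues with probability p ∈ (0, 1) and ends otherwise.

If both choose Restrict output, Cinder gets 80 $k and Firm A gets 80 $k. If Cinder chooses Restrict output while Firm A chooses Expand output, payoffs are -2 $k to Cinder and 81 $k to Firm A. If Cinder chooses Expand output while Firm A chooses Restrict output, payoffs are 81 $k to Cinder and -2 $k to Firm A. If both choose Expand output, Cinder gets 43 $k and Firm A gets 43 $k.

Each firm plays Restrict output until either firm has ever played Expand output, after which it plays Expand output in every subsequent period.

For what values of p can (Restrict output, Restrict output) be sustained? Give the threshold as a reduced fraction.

1/38

Expected cooperation value is 80 + p·80 + p²·80 + … = 80/(1−p); deviation gives 81 + p·43/(1−p).
80 ≥ 81(1−p) + 43p ⇒ 38p ≥ 1 ⇒ p ≥ 1/38.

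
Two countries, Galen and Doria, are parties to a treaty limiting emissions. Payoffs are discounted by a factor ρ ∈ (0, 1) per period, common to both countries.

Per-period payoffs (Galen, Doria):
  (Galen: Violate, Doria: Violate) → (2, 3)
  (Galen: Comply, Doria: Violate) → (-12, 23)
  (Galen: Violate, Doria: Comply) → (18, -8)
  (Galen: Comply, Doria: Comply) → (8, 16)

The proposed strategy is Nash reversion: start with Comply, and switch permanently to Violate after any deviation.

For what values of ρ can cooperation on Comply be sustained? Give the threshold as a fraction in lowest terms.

Galen: cooperation gives 8 each period; deviation gives 18 once then 2 forever.
  8/(1−ρ) ≥ 18 + 2ρ/(1−ρ) ⇒ ρ ≥ 10/16 = 5/8.
Doria: cooperation gives 16 each period; deviation gives 23 once then 3 forever.
  ρ ≥ 7/20.
Both must hold, so the binding constraint is Galen's: ρ ≥ 5/8.

5/8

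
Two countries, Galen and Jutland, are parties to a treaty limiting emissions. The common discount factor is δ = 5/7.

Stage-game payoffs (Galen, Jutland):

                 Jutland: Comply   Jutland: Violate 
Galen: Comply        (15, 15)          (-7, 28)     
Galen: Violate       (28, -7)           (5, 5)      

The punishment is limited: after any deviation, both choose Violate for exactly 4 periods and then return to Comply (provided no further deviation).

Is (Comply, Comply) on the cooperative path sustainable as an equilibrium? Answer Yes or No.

Yes

IC: δ+…+δ^4 ≥ (28−15)/(15−5) = 13/10.
At δ = 5/7: partial sum = 1.8492 ≥ 1.3000. Cooperation sustainable.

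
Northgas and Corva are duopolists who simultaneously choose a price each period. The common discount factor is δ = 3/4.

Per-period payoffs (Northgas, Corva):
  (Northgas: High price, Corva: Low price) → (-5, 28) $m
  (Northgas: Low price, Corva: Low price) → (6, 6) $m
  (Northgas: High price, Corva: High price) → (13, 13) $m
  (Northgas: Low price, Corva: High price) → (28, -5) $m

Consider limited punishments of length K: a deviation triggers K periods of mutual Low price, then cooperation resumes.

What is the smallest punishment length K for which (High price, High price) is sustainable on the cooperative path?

5

Need Σ_{k=1}^{K} δ^k ≥ (28−13)/(13−6) = 2.1429 at δ = 3/4.
At K = 4 the sum is 2.0508 < 2.1429; at K = 5 it is 2.2881 ≥ 2.1429.
So the minimum punishment length is K = 5.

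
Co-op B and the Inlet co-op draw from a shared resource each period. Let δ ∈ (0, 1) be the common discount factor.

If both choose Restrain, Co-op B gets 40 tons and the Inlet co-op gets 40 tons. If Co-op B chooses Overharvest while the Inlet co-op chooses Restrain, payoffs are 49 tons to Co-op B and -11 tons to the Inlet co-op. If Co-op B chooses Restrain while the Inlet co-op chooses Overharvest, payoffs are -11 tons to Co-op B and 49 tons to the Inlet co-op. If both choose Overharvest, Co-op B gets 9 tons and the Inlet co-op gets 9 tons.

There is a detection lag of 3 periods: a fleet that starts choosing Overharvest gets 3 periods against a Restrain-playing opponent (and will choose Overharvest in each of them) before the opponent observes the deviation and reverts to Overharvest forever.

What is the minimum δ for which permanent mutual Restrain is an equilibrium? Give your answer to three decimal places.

0.608

A deviator earns 49 for 3 periods, then 9 forever; cooperating earns 40 forever. Multiplying the IC by (1−δ):
40 ≥ 49(1−δ^3) + 9δ^3, so 40·δ^3 ≥ 9 and δ^3 ≥ 9/40.
δ ≥ (9/40)^(1/3) ≈ 0.608.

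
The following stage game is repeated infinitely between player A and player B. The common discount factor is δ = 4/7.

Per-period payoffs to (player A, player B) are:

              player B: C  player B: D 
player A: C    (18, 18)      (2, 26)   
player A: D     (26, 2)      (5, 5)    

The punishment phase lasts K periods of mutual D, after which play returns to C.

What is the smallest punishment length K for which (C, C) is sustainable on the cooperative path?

2

IC: δ(1−δ^K)/(1−δ) ≥ (26−18)/(18−5) = 8/13.
With δ = 4/7: need 1 − δ^K ≥ 8/13·(1−4/7)/(4/7), i.e. δ^K ≤ 0.5385.
Since (4/7)^1 = 0.5714 and (4/7)^2 = 0.3265, the smallest such K is 2.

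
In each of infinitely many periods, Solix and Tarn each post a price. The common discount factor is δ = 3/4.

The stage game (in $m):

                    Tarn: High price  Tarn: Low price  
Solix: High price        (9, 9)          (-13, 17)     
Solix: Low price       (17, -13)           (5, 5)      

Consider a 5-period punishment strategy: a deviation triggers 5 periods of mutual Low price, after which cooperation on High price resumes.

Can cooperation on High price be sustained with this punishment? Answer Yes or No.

Yes

Comparing payoff streams over the 6 periods until play realigns: cooperate → 9(1+δ+…+δ^5); deviate → 17 + 5(δ+…+δ^5).
Cooperation is sustained iff (9−5)(δ+…+δ^5) ≥ 17−9.
δ+…+δ^5 = 3/4·(1−(3/4)^5)/(1−3/4) = 2.2881, and (17−9)/(9−5) = 2.0000.
2.2881 ≥ 2.0000, so cooperation is sustainable.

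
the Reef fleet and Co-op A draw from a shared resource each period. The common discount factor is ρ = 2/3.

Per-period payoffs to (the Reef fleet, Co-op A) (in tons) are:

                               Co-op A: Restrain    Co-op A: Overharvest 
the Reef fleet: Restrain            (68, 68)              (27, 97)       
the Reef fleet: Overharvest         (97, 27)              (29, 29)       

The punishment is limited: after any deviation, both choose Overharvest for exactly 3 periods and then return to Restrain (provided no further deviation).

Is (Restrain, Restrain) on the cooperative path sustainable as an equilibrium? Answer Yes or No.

A one-shot deviation gives 97 now, then 29 for 3 periods, then back to 68.
Gain from deviating: (97−68) today; loss: (68−29) in each of the next 3 periods.
No-deviation condition: (68−29)(ρ+…+ρ^3) ≥ 97−68, i.e. ρ+…+ρ^3 ≥ 29/39.
At ρ = 2/3: ρ+…+ρ^3 = 1.4074 ≥ 0.7436.
So cooperation is sustainable.

Yes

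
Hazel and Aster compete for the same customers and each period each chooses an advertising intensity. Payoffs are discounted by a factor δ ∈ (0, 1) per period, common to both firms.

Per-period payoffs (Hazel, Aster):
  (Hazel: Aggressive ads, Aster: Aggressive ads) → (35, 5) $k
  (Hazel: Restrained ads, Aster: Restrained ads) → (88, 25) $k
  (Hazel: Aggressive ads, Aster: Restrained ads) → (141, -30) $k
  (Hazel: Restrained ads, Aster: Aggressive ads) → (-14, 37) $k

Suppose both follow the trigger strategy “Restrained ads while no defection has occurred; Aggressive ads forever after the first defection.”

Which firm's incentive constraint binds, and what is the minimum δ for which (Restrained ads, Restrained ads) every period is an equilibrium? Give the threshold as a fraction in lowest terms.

For Hazel: deviation gain 141−88 = 53, per-period punishment loss 88−35 = 53. IC gives δ ≥ 53/106 = 1/2.
For Aster: gain 12, loss 20 per period, so δ ≥ 12/32 = 3/8.
The tighter constraint is Hazel's, so cooperation needs δ ≥ 1/2.

Hazel; δ ≥ 1/2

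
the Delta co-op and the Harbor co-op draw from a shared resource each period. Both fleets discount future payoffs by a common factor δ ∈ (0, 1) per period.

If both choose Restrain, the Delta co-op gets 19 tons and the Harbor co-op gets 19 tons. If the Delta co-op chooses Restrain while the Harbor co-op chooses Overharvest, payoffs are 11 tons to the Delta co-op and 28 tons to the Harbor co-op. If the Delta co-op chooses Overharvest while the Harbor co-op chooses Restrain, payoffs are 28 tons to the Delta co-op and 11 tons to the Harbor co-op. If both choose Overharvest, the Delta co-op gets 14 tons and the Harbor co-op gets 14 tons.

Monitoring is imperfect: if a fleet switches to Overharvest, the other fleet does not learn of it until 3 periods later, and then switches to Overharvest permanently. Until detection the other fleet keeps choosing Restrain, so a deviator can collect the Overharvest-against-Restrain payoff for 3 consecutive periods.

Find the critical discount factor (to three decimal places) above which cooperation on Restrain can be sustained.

A deviator earns 28 for 3 periods, then 14 forever; cooperating earns 19 forever. Multiplying the IC by (1−δ):
19 ≥ 28(1−δ^3) + 14δ^3, so 14·δ^3 ≥ 9 and δ^3 ≥ 9/14.
δ ≥ (9/14)^(1/3) ≈ 0.863.

0.863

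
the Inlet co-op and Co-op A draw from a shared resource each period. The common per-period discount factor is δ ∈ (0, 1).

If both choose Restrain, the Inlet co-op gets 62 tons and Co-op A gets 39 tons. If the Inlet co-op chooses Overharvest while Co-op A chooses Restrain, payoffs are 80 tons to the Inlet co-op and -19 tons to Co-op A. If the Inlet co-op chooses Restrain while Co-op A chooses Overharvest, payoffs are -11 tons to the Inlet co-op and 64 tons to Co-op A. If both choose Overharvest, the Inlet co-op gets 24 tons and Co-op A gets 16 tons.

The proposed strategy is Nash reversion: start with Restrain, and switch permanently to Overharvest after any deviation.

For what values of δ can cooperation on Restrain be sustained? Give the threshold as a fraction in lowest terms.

For the Inlet co-op: deviation gain 80−62 = 18, per-period punishment loss 62−24 = 38. IC gives δ ≥ 18/56 = 9/28.
For Co-op A: gain 25, loss 23 per period, so δ ≥ 25/48.
The tighter constraint is Co-op A's, so cooperation needs δ ≥ 25/48.

25/48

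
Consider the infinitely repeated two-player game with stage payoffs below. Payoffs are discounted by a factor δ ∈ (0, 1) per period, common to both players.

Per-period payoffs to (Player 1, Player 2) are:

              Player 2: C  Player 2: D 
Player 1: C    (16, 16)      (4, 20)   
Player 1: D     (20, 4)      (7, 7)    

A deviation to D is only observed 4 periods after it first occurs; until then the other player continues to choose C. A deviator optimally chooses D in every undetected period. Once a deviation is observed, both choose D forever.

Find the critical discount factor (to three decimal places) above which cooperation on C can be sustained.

0.745

Deviating for the 4 undetected periods gains 20−16 = 4 per period over cooperation, then loses 16−7 = 9 per period forever once punishment starts.
Gain: 4(1 + δ + … + δ^3); loss: 9·δ^4/(1−δ).
No profitable deviation ⇔ 4(1−δ^4) ≤ 9·δ^4, i.e. δ^4 ≥ 4/(4+9) = 4/13.
Hence δ ≥ (4/13)^(1/4) ≈ 0.745.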